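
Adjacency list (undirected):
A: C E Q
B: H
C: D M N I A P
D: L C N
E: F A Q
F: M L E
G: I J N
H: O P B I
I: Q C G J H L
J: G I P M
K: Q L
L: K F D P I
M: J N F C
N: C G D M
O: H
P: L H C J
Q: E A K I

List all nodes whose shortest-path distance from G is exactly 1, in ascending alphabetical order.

I, J, N

Level 0: G
Level 1: I, J, N
Level 2: C, D, H, L, M, P, Q
Level 3: A, B, E, F, K, O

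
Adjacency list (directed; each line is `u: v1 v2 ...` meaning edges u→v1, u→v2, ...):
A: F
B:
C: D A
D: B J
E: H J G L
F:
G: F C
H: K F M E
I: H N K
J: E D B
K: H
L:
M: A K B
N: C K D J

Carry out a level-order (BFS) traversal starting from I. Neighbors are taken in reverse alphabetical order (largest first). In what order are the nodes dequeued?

Visit I; enqueue N, K, H → queue [N, K, H]
Visit N; enqueue J, D, C → queue [K, H, J, D, C]
Visit K → queue [H, J, D, C]
Visit H; enqueue M, F, E → queue [J, D, C, M, F, E]
Visit J; enqueue B → queue [D, C, M, F, E, B]
Visit D → queue [C, M, F, E, B]
Visit C; enqueue A → queue [M, F, E, B, A]
Visit M → queue [F, E, B, A]
Visit F → queue [E, B, A]
Visit E; enqueue L, G → queue [B, A, L, G]
Visit B → queue [A, L, G]
Visit A → queue [L, G]
Visit L → queue [G]
Visit G → queue []

I N K H J D C M F E B A L G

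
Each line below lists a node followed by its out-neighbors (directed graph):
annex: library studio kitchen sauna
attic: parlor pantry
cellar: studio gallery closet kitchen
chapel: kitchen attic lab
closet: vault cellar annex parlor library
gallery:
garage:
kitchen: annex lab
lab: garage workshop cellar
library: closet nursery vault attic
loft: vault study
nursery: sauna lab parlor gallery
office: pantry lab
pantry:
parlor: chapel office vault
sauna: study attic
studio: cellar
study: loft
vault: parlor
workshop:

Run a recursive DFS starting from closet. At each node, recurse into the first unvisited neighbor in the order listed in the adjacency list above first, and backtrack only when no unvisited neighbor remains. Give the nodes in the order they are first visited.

closet -> vault -> parlor -> chapel -> kitchen -> annex -> library -> nursery -> sauna -> study -> loft -> attic -> pantry -> lab -> garage -> workshop -> cellar -> studio -> gallery -> office

Visit closet
closet → vault
vault → parlor
parlor → chapel
chapel → kitchen
kitchen → annex
annex → library
library → nursery
nursery → sauna
sauna → study
study → loft
sauna → attic
attic → pantry
nursery → lab
lab → garage
lab → workshop
lab → cellar
cellar → studio
cellar → gallery
parlor → office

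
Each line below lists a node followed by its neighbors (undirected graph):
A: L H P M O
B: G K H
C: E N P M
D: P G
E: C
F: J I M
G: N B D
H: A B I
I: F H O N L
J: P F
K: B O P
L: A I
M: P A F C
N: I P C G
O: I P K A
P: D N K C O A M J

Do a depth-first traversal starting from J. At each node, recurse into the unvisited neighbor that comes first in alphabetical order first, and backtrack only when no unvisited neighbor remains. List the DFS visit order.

J → F → I → H → A → L → M → C → E → N → G → B → K → O → P → D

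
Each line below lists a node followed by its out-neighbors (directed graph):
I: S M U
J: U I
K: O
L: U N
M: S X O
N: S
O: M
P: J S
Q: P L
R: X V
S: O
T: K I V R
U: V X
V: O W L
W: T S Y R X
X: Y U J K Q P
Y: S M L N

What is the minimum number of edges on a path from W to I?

Level 0: W
Level 1: R, S, T, X, Y
Level 2: I, J, K, L, M, N, O, P, Q, U, V
I first appears at level 2.

2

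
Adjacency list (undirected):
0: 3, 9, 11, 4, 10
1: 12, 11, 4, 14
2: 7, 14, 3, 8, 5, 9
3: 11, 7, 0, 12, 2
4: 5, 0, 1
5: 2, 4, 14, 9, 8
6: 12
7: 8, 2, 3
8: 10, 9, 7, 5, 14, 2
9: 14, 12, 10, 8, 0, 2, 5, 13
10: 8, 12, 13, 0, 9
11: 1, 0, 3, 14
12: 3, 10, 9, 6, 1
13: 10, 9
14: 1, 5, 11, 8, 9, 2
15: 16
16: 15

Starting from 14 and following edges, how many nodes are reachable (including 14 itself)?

15

BFS from 14 visits: 14, 11, 9, 8, 5, 2, 1, 3, 0, 13, 12, 10, 7, 4, 6
Reachable nodes: 15 of 17 total.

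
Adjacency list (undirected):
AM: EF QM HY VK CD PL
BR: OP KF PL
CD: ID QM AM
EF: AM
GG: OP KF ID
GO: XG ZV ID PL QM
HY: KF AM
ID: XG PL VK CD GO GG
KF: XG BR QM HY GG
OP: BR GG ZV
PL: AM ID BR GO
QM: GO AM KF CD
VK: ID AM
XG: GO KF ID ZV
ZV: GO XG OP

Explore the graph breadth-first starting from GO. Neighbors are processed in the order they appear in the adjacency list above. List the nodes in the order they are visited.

GO -> XG -> ZV -> ID -> PL -> QM -> KF -> OP -> VK -> CD -> GG -> AM -> BR -> HY -> EF

Visit GO; enqueue XG, ZV, ID, PL, QM → queue [XG, ZV, ID, PL, QM]
Visit XG; enqueue KF → queue [ZV, ID, PL, QM, KF]
Visit ZV; enqueue OP → queue [ID, PL, QM, KF, OP]
Visit ID; enqueue VK, CD, GG → queue [PL, QM, KF, OP, VK, CD, GG]
Visit PL; enqueue AM, BR → queue [QM, KF, OP, VK, CD, GG, AM, BR]
Visit QM → queue [KF, OP, VK, CD, GG, AM, BR]
Visit KF; enqueue HY → queue [OP, VK, CD, GG, AM, BR, HY]
Visit OP → queue [VK, CD, GG, AM, BR, HY]
Visit VK → queue [CD, GG, AM, BR, HY]
Visit CD → queue [GG, AM, BR, HY]
Visit GG → queue [AM, BR, HY]
Visit AM; enqueue EF → queue [BR, HY, EF]
Visit BR → queue [HY, EF]
Visit HY → queue [EF]
Visit EF → queue []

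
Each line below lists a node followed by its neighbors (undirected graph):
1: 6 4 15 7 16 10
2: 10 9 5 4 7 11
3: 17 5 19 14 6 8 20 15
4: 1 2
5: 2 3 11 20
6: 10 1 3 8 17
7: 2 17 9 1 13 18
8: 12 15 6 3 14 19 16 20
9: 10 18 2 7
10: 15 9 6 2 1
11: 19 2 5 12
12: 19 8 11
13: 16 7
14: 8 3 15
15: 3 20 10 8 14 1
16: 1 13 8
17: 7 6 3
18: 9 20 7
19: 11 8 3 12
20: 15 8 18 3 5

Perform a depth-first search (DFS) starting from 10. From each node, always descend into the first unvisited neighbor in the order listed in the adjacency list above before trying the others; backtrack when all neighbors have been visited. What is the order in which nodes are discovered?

Visit 10
10 → 15
15 → 3
3 → 17
17 → 7
7 → 2
2 → 9
9 → 18
18 → 20
20 → 8
8 → 12
12 → 19
19 → 11
11 → 5
8 → 6
6 → 1
1 → 4
1 → 16
16 → 13
8 → 14

10 → 15 → 3 → 17 → 7 → 2 → 9 → 18 → 20 → 8 → 12 → 19 → 11 → 5 → 6 → 1 → 4 → 16 → 13 → 14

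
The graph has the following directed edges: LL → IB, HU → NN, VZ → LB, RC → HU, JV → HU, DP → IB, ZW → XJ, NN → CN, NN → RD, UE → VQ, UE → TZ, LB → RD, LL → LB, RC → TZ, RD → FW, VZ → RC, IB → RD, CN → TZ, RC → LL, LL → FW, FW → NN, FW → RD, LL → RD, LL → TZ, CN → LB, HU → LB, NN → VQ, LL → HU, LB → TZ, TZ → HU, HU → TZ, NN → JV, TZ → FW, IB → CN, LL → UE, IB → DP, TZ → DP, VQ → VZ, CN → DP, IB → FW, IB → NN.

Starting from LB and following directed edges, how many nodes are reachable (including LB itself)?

BFS from LB visits: LB, RD, TZ, FW, DP, HU, NN, IB, CN, JV, VQ, VZ, RC, LL, UE
Reachable nodes: 15 of 17 total.

15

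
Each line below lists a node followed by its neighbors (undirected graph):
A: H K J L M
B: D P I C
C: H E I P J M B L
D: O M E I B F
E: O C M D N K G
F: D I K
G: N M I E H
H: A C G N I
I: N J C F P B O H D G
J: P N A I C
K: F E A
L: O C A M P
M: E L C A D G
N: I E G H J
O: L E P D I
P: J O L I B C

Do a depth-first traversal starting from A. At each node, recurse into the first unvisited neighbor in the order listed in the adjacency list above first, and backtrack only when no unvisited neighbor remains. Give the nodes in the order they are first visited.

A → H → C → E → O → L → M → D → I → N → G → J → P → B → F → K

Visit A
A → H
H → C
C → E
E → O
O → L
L → M
M → D
D → I
I → N
N → G
N → J
J → P
P → B
I → F
F → K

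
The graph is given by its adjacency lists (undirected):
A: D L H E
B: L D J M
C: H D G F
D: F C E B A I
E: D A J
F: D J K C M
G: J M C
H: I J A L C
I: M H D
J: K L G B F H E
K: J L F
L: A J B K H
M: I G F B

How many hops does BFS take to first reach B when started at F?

Level 0: F
Level 1: C, D, J, K, M
Level 2: A, B, E, G, H, I, L
B first appears at level 2.

2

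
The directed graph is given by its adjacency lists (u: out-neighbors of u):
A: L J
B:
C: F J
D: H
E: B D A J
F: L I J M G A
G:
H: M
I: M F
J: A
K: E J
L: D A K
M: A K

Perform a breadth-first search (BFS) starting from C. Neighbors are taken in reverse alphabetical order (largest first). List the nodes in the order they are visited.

Visit C; enqueue J, F → queue [J, F]
Visit J; enqueue A → queue [F, A]
Visit F; enqueue M, L, I, G → queue [A, M, L, I, G]
Visit A → queue [M, L, I, G]
Visit M; enqueue K → queue [L, I, G, K]
Visit L; enqueue D → queue [I, G, K, D]
Visit I → queue [G, K, D]
Visit G → queue [K, D]
Visit K; enqueue E → queue [D, E]
Visit D; enqueue H → queue [E, H]
Visit E; enqueue B → queue [H, B]
Visit H → queue [B]
Visit B → queue []

C → J → F → A → M → L → I → G → K → D → E → H → B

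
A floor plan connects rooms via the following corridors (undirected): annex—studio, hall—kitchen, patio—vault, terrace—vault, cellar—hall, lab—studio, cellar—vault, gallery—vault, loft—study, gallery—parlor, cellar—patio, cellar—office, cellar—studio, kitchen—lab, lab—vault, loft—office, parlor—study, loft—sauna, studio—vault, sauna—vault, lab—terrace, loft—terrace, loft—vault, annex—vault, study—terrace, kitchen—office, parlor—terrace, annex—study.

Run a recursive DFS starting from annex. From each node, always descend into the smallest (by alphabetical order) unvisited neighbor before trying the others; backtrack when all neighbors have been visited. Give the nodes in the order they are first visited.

annex -> studio -> cellar -> hall -> kitchen -> lab -> terrace -> loft -> office -> sauna -> vault -> gallery -> parlor -> study -> patio

Visit annex
annex → studio
studio → cellar
cellar → hall
hall → kitchen
kitchen → lab
lab → terrace
terrace → loft
loft → office
loft → sauna
sauna → vault
vault → gallery
gallery → parlor
parlor → study
vault → patio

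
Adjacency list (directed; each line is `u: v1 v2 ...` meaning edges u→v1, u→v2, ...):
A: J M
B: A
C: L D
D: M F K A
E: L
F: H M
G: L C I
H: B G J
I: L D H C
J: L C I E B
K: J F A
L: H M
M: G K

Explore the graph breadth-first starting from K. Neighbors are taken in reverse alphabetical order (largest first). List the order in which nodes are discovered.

K, J, F, A, L, I, E, C, B, M, H, D, G

Visit K; enqueue J, F, A → queue [J, F, A]
Visit J; enqueue L, I, E, C, B → queue [F, A, L, I, E, C, B]
Visit F; enqueue M, H → queue [A, L, I, E, C, B, M, H]
Visit A → queue [L, I, E, C, B, M, H]
Visit L → queue [I, E, C, B, M, H]
Visit I; enqueue D → queue [E, C, B, M, H, D]
Visit E → queue [C, B, M, H, D]
Visit C → queue [B, M, H, D]
Visit B → queue [M, H, D]
Visit M; enqueue G → queue [H, D, G]
Visit H → queue [D, G]
Visit D → queue [G]
Visit G → queue []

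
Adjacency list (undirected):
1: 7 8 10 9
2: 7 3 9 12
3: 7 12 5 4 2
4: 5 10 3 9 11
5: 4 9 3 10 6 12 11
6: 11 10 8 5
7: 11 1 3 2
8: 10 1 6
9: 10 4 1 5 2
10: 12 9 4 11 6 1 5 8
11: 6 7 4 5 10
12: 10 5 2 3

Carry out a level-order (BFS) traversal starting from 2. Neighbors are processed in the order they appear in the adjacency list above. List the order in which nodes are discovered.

Visit 2; enqueue 7, 3, 9, 12 → queue [7, 3, 9, 12]
Visit 7; enqueue 11, 1 → queue [3, 9, 12, 11, 1]
Visit 3; enqueue 5, 4 → queue [9, 12, 11, 1, 5, 4]
Visit 9; enqueue 10 → queue [12, 11, 1, 5, 4, 10]
Visit 12 → queue [11, 1, 5, 4, 10]
Visit 11; enqueue 6 → queue [1, 5, 4, 10, 6]
Visit 1; enqueue 8 → queue [5, 4, 10, 6, 8]
Visit 5 → queue [4, 10, 6, 8]
Visit 4 → queue [10, 6, 8]
Visit 10 → queue [6, 8]
Visit 6 → queue [8]
Visit 8 → queue []

2 -> 7 -> 3 -> 9 -> 12 -> 11 -> 1 -> 5 -> 4 -> 10 -> 6 -> 8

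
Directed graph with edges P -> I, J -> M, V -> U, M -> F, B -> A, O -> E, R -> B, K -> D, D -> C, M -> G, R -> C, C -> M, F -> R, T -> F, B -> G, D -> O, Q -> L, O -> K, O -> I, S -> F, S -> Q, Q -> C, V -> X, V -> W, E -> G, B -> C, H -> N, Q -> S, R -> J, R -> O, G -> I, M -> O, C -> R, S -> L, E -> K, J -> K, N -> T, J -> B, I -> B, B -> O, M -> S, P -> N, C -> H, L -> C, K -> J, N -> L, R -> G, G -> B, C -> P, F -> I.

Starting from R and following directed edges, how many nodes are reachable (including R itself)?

BFS from R visits: R, O, J, G, C, B, K, I, E, M, P, H, A, D, S, F, N, Q, L, T
Reachable nodes: 20 of 24 total.

20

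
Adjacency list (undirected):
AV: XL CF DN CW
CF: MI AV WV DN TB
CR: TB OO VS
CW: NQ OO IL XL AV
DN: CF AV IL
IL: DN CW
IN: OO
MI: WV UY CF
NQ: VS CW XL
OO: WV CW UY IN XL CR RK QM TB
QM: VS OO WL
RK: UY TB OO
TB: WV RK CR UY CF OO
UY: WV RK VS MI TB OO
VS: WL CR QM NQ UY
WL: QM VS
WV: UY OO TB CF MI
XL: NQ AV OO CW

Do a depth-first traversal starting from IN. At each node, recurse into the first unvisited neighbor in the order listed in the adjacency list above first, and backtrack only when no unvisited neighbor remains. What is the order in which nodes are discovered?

IN, OO, WV, UY, RK, TB, CR, VS, WL, QM, NQ, CW, IL, DN, CF, MI, AV, XL

Visit IN
IN → OO
OO → WV
WV → UY
UY → RK
RK → TB
TB → CR
CR → VS
VS → WL
WL → QM
VS → NQ
NQ → CW
CW → IL
IL → DN
DN → CF
CF → MI
CF → AV
AV → XL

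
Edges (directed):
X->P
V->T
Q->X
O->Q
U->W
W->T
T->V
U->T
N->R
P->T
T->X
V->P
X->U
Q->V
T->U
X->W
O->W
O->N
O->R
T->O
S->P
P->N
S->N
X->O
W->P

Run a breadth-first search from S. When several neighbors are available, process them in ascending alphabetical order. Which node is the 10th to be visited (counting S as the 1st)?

Visit S; enqueue N, P → queue [N, P]
Visit N; enqueue R → queue [P, R]
Visit P; enqueue T → queue [R, T]
Visit R → queue [T]
Visit T; enqueue O, U, V, X → queue [O, U, V, X]
Visit O; enqueue Q, W → queue [U, V, X, Q, W]
Visit U → queue [V, X, Q, W]
Visit V → queue [X, Q, W]
Visit X → queue [Q, W]
Visit Q → queue [W]
Visit W → queue []

Visit order: S, N, P, R, T, O, U, V, X, Q, W

Q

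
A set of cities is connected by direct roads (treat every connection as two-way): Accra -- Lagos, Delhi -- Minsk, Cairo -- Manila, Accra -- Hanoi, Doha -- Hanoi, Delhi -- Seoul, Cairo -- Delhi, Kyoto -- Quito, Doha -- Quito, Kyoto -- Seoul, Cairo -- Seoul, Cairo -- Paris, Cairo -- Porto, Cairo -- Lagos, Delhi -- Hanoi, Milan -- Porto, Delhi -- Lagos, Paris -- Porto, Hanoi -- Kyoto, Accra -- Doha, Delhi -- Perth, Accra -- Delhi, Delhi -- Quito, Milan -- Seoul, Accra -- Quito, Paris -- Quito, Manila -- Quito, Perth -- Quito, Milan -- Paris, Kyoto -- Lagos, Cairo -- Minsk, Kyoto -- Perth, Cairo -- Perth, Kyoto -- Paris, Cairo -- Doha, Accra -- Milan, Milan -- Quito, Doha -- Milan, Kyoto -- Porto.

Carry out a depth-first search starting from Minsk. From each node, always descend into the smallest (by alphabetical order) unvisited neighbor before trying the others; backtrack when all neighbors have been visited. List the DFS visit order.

Minsk, Cairo, Delhi, Accra, Doha, Hanoi, Kyoto, Lagos, Paris, Milan, Porto, Quito, Manila, Perth, Seoul

Visit Minsk
Minsk → Cairo
Cairo → Delhi
Delhi → Accra
Accra → Doha
Doha → Hanoi
Hanoi → Kyoto
Kyoto → Lagos
Kyoto → Paris
Paris → Milan
Milan → Porto
Milan → Quito
Quito → Manila
Quito → Perth
Milan → Seoul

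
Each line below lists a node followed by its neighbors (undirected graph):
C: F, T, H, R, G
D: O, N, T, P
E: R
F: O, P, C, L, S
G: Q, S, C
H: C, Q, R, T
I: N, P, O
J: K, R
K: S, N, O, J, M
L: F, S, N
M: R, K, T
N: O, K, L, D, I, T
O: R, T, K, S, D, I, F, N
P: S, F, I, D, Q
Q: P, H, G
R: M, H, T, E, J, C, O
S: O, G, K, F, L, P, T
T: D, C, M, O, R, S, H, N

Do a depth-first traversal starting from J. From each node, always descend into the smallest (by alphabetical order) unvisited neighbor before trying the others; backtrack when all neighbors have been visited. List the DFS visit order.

J, K, M, R, C, F, L, N, D, O, I, P, Q, G, S, T, H, E

Visit J
J → K
K → M
M → R
R → C
C → F
F → L
L → N
N → D
D → O
O → I
I → P
P → Q
Q → G
G → S
S → T
T → H
R → E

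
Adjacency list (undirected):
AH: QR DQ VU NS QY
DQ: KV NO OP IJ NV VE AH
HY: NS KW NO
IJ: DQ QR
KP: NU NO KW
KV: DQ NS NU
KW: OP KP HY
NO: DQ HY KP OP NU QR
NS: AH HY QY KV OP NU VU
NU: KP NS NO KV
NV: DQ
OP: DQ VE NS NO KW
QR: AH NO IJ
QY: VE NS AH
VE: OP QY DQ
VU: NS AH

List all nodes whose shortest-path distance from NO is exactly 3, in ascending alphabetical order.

QY, VU

Level 0: NO
Level 1: DQ, HY, KP, NU, OP, QR
Level 2: AH, IJ, KV, KW, NS, NV, VE
Level 3: QY, VU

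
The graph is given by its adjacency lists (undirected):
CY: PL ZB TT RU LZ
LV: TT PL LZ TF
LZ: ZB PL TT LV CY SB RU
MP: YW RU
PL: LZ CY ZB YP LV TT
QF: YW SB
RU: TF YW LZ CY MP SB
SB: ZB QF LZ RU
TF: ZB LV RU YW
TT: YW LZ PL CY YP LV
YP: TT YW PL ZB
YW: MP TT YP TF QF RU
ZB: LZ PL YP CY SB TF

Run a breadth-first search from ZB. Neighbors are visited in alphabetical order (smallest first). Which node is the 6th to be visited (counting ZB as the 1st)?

Visit ZB; enqueue CY, LZ, PL, SB, TF, YP → queue [CY, LZ, PL, SB, TF, YP]
Visit CY; enqueue RU, TT → queue [LZ, PL, SB, TF, YP, RU, TT]
Visit LZ; enqueue LV → queue [PL, SB, TF, YP, RU, TT, LV]
Visit PL → queue [SB, TF, YP, RU, TT, LV]
Visit SB; enqueue QF → queue [TF, YP, RU, TT, LV, QF]
Visit TF; enqueue YW → queue [YP, RU, TT, LV, QF, YW]
Visit YP → queue [RU, TT, LV, QF, YW]
Visit RU; enqueue MP → queue [TT, LV, QF, YW, MP]
Visit TT → queue [LV, QF, YW, MP]
Visit LV → queue [QF, YW, MP]
Visit QF → queue [YW, MP]
Visit YW → queue [MP]
Visit MP → queue []

Visit order: ZB, CY, LZ, PL, SB, TF, YP, RU, TT, LV, QF, YW, MP

TF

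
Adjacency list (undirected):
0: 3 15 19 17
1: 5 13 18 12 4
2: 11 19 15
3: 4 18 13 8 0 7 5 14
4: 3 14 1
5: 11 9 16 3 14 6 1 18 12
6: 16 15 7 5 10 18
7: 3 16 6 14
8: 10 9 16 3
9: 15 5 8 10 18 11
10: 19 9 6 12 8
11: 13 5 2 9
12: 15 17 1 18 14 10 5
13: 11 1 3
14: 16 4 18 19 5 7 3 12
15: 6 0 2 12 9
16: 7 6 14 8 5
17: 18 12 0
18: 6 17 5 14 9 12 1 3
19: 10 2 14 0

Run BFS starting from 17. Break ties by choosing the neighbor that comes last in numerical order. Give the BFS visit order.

17 -> 18 -> 12 -> 0 -> 14 -> 9 -> 6 -> 5 -> 3 -> 1 -> 15 -> 10 -> 19 -> 16 -> 7 -> 4 -> 11 -> 8 -> 13 -> 2

Visit 17; enqueue 18, 12, 0 → queue [18, 12, 0]
Visit 18; enqueue 14, 9, 6, 5, 3, 1 → queue [12, 0, 14, 9, 6, 5, 3, 1]
Visit 12; enqueue 15, 10 → queue [0, 14, 9, 6, 5, 3, 1, 15, 10]
Visit 0; enqueue 19 → queue [14, 9, 6, 5, 3, 1, 15, 10, 19]
Visit 14; enqueue 16, 7, 4 → queue [9, 6, 5, 3, 1, 15, 10, 19, 16, 7, 4]
Visit 9; enqueue 11, 8 → queue [6, 5, 3, 1, 15, 10, 19, 16, 7, 4, 11, 8]
Visit 6 → queue [5, 3, 1, 15, 10, 19, 16, 7, 4, 11, 8]
Visit 5 → queue [3, 1, 15, 10, 19, 16, 7, 4, 11, 8]
Visit 3; enqueue 13 → queue [1, 15, 10, 19, 16, 7, 4, 11, 8, 13]
Visit 1 → queue [15, 10, 19, 16, 7, 4, 11, 8, 13]
Visit 15; enqueue 2 → queue [10, 19, 16, 7, 4, 11, 8, 13, 2]
Visit 10 → queue [19, 16, 7, 4, 11, 8, 13, 2]
Visit 19 → queue [16, 7, 4, 11, 8, 13, 2]
Visit 16 → queue [7, 4, 11, 8, 13, 2]
Visit 7 → queue [4, 11, 8, 13, 2]
Visit 4 → queue [11, 8, 13, 2]
Visit 11 → queue [8, 13, 2]
Visit 8 → queue [13, 2]
Visit 13 → queue [2]
Visit 2 → queue []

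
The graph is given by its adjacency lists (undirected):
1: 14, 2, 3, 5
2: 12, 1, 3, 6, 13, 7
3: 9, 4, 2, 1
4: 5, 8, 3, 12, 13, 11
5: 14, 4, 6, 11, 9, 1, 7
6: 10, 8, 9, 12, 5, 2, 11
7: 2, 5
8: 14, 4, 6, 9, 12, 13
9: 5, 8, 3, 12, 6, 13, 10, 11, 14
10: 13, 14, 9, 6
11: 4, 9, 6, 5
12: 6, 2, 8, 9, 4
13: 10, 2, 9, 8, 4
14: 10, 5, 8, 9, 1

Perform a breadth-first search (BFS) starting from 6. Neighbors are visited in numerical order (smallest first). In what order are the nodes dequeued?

Visit 6; enqueue 2, 5, 8, 9, 10, 11, 12 → queue [2, 5, 8, 9, 10, 11, 12]
Visit 2; enqueue 1, 3, 7, 13 → queue [5, 8, 9, 10, 11, 12, 1, 3, 7, 13]
Visit 5; enqueue 4, 14 → queue [8, 9, 10, 11, 12, 1, 3, 7, 13, 4, 14]
Visit 8 → queue [9, 10, 11, 12, 1, 3, 7, 13, 4, 14]
Visit 9 → queue [10, 11, 12, 1, 3, 7, 13, 4, 14]
Visit 10 → queue [11, 12, 1, 3, 7, 13, 4, 14]
Visit 11 → queue [12, 1, 3, 7, 13, 4, 14]
Visit 12 → queue [1, 3, 7, 13, 4, 14]
Visit 1 → queue [3, 7, 13, 4, 14]
Visit 3 → queue [7, 13, 4, 14]
Visit 7 → queue [13, 4, 14]
Visit 13 → queue [4, 14]
Visit 4 → queue [14]
Visit 14 → queue []

6, 2, 5, 8, 9, 10, 11, 12, 1, 3, 7, 13, 4, 14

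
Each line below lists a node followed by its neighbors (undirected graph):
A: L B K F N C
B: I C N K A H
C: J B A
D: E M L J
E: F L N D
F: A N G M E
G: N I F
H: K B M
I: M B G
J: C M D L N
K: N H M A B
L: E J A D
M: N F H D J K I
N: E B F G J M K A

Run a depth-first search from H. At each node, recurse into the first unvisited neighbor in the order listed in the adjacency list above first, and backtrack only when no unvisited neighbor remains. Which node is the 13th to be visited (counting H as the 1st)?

D

Visit H
H → K
K → N
N → E
E → F
F → A
A → L
L → J
J → C
C → B
B → I
I → M
M → D
I → G

Visit order: H, K, N, E, F, A, L, J, C, B, I, M, D, G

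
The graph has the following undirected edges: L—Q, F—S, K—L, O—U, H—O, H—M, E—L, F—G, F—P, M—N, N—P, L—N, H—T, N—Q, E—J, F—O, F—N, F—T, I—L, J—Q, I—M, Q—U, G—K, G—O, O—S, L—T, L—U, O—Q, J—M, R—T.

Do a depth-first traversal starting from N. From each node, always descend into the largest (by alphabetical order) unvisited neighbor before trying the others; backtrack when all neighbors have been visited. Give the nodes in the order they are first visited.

Visit N
N → Q
Q → U
U → O
O → S
S → F
F → T
T → R
T → L
L → K
K → G
L → I
I → M
M → J
J → E
M → H
F → P

N Q U O S F T R L K G I M J E H P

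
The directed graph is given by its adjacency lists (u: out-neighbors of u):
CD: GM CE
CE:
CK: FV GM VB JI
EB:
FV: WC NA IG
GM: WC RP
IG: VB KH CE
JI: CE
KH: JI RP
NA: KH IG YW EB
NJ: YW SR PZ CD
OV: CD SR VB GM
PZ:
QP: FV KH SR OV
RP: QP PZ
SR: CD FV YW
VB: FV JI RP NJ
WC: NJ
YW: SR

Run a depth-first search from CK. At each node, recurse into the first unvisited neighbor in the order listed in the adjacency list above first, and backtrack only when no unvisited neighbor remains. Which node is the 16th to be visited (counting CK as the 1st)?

PZ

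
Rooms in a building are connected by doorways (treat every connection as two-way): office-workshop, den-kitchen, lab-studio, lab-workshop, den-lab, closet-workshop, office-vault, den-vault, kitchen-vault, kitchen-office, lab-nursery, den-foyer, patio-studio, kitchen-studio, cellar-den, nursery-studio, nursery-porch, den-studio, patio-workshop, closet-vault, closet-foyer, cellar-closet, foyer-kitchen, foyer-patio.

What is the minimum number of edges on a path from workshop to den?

Level 0: workshop
Level 1: closet, lab, office, patio
Level 2: cellar, den, foyer, kitchen, nursery, studio, vault
Level 3: porch
den first appears at level 2.

2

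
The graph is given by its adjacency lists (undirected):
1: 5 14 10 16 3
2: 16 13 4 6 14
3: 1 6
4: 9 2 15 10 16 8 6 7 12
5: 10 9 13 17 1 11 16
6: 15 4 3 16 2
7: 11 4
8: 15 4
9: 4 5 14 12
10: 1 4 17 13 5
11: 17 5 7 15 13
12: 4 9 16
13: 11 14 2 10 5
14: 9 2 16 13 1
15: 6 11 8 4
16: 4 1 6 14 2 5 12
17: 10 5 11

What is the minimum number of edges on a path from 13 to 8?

3

Level 0: 13
Level 1: 2, 5, 10, 11, 14
Level 2: 1, 4, 6, 7, 9, 15, 16, 17
Level 3: 3, 8, 12
8 first appears at level 3.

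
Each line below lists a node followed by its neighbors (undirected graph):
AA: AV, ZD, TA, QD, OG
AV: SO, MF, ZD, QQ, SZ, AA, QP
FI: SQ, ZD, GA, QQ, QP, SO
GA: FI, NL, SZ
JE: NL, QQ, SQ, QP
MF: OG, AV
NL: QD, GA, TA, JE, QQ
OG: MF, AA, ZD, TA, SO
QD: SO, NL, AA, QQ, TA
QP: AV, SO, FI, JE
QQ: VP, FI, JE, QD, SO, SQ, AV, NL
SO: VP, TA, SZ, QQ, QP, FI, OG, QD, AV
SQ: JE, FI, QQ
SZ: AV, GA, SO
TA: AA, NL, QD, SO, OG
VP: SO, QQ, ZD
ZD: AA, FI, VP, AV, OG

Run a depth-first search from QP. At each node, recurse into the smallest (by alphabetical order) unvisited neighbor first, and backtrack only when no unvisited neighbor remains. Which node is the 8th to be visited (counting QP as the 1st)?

GA

Visit QP
QP → AV
AV → AA
AA → OG
OG → MF
OG → SO
SO → FI
FI → GA
GA → NL
NL → JE
JE → QQ
QQ → QD
QD → TA
QQ → SQ
QQ → VP
VP → ZD
GA → SZ

Visit order: QP, AV, AA, OG, MF, SO, FI, GA, NL, JE, QQ, QD, TA, SQ, VP, ZD, SZ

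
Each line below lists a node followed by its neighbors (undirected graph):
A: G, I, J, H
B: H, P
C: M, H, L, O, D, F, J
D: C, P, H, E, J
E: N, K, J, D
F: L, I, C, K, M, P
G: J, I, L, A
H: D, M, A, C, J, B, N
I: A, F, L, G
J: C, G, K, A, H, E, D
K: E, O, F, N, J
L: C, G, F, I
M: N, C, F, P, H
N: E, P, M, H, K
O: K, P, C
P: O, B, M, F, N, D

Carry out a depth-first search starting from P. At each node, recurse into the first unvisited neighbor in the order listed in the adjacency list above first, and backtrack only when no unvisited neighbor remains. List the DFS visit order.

Visit P
P → O
O → K
K → E
E → N
N → M
M → C
C → H
H → D
D → J
J → G
G → I
I → A
I → F
F → L
H → B

P, O, K, E, N, M, C, H, D, J, G, I, A, F, L, B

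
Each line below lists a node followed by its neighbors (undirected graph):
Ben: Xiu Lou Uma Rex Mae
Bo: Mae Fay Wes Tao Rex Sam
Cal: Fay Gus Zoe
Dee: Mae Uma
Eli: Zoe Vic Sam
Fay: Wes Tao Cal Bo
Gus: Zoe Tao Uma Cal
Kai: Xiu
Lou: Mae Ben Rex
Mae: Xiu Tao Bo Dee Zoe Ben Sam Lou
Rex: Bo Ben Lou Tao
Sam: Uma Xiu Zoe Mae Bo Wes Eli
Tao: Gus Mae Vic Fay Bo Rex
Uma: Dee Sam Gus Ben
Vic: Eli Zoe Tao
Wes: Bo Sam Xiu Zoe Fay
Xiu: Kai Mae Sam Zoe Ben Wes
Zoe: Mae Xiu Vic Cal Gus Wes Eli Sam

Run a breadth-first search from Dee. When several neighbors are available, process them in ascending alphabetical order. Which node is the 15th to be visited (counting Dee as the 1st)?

Eli

Visit Dee; enqueue Mae, Uma → queue [Mae, Uma]
Visit Mae; enqueue Ben, Bo, Lou, Sam, Tao, Xiu, Zoe → queue [Uma, Ben, Bo, Lou, Sam, Tao, Xiu, Zoe]
Visit Uma; enqueue Gus → queue [Ben, Bo, Lou, Sam, Tao, Xiu, Zoe, Gus]
Visit Ben; enqueue Rex → queue [Bo, Lou, Sam, Tao, Xiu, Zoe, Gus, Rex]
Visit Bo; enqueue Fay, Wes → queue [Lou, Sam, Tao, Xiu, Zoe, Gus, Rex, Fay, Wes]
Visit Lou → queue [Sam, Tao, Xiu, Zoe, Gus, Rex, Fay, Wes]
Visit Sam; enqueue Eli → queue [Tao, Xiu, Zoe, Gus, Rex, Fay, Wes, Eli]
Visit Tao; enqueue Vic → queue [Xiu, Zoe, Gus, Rex, Fay, Wes, Eli, Vic]
Visit Xiu; enqueue Kai → queue [Zoe, Gus, Rex, Fay, Wes, Eli, Vic, Kai]
Visit Zoe; enqueue Cal → queue [Gus, Rex, Fay, Wes, Eli, Vic, Kai, Cal]
Visit Gus → queue [Rex, Fay, Wes, Eli, Vic, Kai, Cal]
Visit Rex → queue [Fay, Wes, Eli, Vic, Kai, Cal]
Visit Fay → queue [Wes, Eli, Vic, Kai, Cal]
Visit Wes → queue [Eli, Vic, Kai, Cal]
Visit Eli → queue [Vic, Kai, Cal]
Visit Vic → queue [Kai, Cal]
Visit Kai → queue [Cal]
Visit Cal → queue []

Visit order: Dee, Mae, Uma, Ben, Bo, Lou, Sam, Tao, Xiu, Zoe, Gus, Rex, Fay, Wes, Eli, Vic, Kai, Cal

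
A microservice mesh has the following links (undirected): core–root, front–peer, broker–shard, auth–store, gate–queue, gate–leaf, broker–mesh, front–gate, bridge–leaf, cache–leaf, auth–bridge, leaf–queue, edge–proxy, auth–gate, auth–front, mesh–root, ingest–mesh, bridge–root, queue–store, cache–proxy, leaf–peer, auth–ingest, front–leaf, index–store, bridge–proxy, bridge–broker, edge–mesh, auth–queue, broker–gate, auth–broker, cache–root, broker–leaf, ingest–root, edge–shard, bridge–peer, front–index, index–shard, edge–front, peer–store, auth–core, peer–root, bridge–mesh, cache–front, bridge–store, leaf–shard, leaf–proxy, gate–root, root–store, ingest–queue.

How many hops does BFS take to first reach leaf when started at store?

2

Level 0: store
Level 1: auth, bridge, index, peer, queue, root
Level 2: broker, cache, core, front, gate, ingest, leaf, mesh, proxy, shard
Level 3: edge
leaf first appears at level 2.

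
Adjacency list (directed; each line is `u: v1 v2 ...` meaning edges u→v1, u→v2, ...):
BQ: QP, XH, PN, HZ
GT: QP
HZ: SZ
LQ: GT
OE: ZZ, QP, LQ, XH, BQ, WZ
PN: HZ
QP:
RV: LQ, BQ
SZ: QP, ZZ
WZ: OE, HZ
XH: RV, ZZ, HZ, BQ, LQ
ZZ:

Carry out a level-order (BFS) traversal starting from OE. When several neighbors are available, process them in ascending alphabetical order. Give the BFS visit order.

Visit OE; enqueue BQ, LQ, QP, WZ, XH, ZZ → queue [BQ, LQ, QP, WZ, XH, ZZ]
Visit BQ; enqueue HZ, PN → queue [LQ, QP, WZ, XH, ZZ, HZ, PN]
Visit LQ; enqueue GT → queue [QP, WZ, XH, ZZ, HZ, PN, GT]
Visit QP → queue [WZ, XH, ZZ, HZ, PN, GT]
Visit WZ → queue [XH, ZZ, HZ, PN, GT]
Visit XH; enqueue RV → queue [ZZ, HZ, PN, GT, RV]
Visit ZZ → queue [HZ, PN, GT, RV]
Visit HZ; enqueue SZ → queue [PN, GT, RV, SZ]
Visit PN → queue [GT, RV, SZ]
Visit GT → queue [RV, SZ]
Visit RV → queue [SZ]
Visit SZ → queue []

OE BQ LQ QP WZ XH ZZ HZ PN GT RV SZ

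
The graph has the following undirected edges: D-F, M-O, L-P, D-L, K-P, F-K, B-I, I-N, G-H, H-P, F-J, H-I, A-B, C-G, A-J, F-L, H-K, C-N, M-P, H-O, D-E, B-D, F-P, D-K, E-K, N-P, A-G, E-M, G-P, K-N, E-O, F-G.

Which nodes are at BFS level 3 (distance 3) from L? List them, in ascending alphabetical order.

Level 0: L
Level 1: D, F, P
Level 2: B, E, G, H, J, K, M, N
Level 3: A, C, I, O

A, C, I, O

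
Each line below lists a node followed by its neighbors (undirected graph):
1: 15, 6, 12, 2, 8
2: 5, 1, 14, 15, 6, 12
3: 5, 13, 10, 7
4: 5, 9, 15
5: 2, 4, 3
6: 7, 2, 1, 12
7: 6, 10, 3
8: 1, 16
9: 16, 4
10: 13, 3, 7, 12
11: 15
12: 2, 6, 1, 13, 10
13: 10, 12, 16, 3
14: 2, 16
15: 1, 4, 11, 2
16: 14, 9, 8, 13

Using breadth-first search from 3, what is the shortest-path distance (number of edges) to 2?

2

Level 0: 3
Level 1: 5, 7, 10, 13
Level 2: 2, 4, 6, 12, 16
Level 3: 1, 8, 9, 14, 15
Level 4: 11
2 first appears at level 2.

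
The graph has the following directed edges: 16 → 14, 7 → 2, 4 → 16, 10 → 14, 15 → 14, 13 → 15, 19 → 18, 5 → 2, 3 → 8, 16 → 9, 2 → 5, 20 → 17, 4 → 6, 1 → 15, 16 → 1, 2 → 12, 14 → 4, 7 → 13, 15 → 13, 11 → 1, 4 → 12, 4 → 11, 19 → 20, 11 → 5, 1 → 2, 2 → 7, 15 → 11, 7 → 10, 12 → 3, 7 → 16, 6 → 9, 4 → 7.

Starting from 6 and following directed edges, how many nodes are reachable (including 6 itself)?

BFS from 6 visits: 6, 9
Reachable nodes: 2 of 20 total.

2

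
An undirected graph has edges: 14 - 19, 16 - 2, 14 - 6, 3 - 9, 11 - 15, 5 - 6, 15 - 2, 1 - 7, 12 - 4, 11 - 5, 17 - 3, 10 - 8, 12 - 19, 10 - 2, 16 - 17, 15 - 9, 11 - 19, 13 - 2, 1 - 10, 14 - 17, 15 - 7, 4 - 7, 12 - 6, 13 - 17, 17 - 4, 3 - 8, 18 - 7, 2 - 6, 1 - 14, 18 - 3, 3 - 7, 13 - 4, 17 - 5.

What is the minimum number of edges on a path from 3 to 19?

3

Level 0: 3
Level 1: 7, 8, 9, 17, 18
Level 2: 1, 4, 5, 10, 13, 14, 15, 16
Level 3: 2, 6, 11, 12, 19
19 first appears at level 3.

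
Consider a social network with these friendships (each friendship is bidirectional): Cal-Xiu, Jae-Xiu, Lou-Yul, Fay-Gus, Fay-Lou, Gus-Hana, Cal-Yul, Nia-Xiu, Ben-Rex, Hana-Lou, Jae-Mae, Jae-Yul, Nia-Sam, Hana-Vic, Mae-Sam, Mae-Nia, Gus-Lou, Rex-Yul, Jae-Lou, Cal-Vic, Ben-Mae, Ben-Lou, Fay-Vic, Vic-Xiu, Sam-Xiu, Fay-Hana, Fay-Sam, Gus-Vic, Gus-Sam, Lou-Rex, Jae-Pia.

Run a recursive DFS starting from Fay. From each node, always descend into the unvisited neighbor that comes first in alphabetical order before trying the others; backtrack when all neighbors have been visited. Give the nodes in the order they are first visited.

Fay -> Gus -> Hana -> Lou -> Ben -> Mae -> Jae -> Pia -> Xiu -> Cal -> Vic -> Yul -> Rex -> Nia -> Sam

Visit Fay
Fay → Gus
Gus → Hana
Hana → Lou
Lou → Ben
Ben → Mae
Mae → Jae
Jae → Pia
Jae → Xiu
Xiu → Cal
Cal → Vic
Cal → Yul
Yul → Rex
Xiu → Nia
Nia → Sam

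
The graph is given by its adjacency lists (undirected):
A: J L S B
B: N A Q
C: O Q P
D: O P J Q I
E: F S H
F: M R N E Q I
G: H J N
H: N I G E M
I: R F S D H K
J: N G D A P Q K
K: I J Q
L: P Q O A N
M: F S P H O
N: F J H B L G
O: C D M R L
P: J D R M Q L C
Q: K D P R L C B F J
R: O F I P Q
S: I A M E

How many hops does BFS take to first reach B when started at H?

2

Level 0: H
Level 1: E, G, I, M, N
Level 2: B, D, F, J, K, L, O, P, R, S
Level 3: A, C, Q
B first appears at level 2.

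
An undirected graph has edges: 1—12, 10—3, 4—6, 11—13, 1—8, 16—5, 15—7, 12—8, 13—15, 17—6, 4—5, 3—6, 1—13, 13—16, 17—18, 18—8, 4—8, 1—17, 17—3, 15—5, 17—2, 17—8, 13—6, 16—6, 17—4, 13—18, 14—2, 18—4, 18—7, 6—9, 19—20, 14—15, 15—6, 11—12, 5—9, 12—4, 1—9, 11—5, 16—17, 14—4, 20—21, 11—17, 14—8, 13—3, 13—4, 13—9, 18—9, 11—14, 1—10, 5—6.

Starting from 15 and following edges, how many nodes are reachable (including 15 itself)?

18

BFS from 15 visits: 15, 5, 6, 7, 13, 14, 4, 9, 11, 16, 3, 17, 18, 1, 2, 8, 12, 10
Reachable nodes: 18 of 21 total.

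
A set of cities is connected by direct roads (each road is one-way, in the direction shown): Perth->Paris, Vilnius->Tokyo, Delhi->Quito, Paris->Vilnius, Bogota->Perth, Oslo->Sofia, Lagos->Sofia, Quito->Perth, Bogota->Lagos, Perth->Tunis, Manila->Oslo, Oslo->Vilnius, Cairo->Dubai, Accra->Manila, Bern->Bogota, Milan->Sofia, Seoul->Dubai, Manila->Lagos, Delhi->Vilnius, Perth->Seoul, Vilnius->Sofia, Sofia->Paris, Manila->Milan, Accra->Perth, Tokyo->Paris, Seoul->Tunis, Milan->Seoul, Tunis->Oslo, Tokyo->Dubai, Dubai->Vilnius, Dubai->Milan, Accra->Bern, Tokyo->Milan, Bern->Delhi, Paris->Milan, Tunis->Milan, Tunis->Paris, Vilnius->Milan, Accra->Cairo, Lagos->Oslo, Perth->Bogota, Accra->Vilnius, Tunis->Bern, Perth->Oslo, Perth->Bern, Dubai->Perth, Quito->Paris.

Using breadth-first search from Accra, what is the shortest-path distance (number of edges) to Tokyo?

2

Level 0: Accra
Level 1: Bern, Cairo, Manila, Perth, Vilnius
Level 2: Bogota, Delhi, Dubai, Lagos, Milan, Oslo, Paris, Seoul, Sofia, Tokyo, Tunis
Level 3: Quito
Tokyo first appears at level 2.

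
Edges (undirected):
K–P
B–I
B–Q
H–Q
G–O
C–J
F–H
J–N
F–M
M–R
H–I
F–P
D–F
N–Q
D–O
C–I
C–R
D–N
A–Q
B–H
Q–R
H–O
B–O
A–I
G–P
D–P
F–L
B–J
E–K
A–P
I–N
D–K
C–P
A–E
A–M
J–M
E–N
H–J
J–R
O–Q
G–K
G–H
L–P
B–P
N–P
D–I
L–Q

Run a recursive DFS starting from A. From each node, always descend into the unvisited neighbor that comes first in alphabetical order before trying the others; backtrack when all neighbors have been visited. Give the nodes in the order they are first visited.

A -> E -> K -> D -> F -> H -> B -> I -> C -> J -> M -> R -> Q -> L -> P -> G -> O -> N

Visit A
A → E
E → K
K → D
D → F
F → H
H → B
B → I
I → C
C → J
J → M
M → R
R → Q
Q → L
L → P
P → G
G → O
P → N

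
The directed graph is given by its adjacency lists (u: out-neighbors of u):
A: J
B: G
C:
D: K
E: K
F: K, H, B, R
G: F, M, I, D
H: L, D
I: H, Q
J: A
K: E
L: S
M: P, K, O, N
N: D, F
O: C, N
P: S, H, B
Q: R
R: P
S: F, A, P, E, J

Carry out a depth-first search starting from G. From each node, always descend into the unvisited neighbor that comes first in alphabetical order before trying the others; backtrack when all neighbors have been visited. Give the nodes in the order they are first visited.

G, D, K, E, F, B, H, L, S, A, J, P, R, I, Q, M, N, O, C

Visit G
G → D
D → K
K → E
G → F
F → B
F → H
H → L
L → S
S → A
A → J
S → P
F → R
G → I
I → Q
G → M
M → N
M → O
O → C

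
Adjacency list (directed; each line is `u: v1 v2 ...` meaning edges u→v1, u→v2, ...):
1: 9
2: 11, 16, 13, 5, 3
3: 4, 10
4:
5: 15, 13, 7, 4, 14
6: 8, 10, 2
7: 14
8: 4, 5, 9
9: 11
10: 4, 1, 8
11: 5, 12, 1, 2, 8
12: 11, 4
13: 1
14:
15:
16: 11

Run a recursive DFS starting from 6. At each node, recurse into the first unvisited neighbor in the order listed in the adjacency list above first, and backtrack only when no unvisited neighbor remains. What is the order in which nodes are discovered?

6, 8, 4, 5, 15, 13, 1, 9, 11, 12, 2, 16, 3, 10, 7, 14

Visit 6
6 → 8
8 → 4
8 → 5
5 → 15
5 → 13
13 → 1
1 → 9
9 → 11
11 → 12
11 → 2
2 → 16
2 → 3
3 → 10
5 → 7
7 → 14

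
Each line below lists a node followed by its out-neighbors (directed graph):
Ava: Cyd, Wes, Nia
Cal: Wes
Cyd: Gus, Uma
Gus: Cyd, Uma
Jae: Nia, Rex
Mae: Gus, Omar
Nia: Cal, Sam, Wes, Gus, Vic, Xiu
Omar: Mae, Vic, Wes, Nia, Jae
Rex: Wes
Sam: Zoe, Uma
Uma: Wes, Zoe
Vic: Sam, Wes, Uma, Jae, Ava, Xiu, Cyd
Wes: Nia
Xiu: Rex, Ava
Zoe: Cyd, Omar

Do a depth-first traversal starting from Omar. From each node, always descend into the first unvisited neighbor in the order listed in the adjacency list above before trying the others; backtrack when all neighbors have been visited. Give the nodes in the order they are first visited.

Omar Mae Gus Cyd Uma Wes Nia Cal Sam Zoe Vic Jae Rex Ava Xiu

Visit Omar
Omar → Mae
Mae → Gus
Gus → Cyd
Cyd → Uma
Uma → Wes
Wes → Nia
Nia → Cal
Nia → Sam
Sam → Zoe
Nia → Vic
Vic → Jae
Jae → Rex
Vic → Ava
Vic → Xiu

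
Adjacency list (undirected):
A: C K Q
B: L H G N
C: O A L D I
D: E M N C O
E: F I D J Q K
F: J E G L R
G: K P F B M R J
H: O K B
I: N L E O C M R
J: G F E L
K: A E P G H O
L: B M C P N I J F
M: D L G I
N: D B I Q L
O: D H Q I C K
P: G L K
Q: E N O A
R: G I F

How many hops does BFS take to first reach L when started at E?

2

Level 0: E
Level 1: D, F, I, J, K, Q
Level 2: A, C, G, H, L, M, N, O, P, R
Level 3: B
L first appears at level 2.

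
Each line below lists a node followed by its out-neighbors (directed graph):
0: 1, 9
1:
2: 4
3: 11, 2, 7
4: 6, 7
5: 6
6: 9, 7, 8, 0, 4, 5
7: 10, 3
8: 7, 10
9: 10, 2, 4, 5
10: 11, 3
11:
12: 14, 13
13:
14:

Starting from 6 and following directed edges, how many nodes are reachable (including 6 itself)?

BFS from 6 visits: 6, 9, 8, 7, 5, 4, 0, 10, 2, 3, 1, 11
Reachable nodes: 12 of 15 total.

12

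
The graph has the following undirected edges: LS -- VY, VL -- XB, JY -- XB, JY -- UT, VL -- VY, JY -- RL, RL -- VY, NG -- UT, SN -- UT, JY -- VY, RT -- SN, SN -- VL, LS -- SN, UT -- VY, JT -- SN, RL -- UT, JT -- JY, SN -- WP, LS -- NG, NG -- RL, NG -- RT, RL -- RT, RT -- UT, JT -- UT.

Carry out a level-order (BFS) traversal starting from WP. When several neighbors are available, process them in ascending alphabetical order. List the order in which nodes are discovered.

Visit WP; enqueue SN → queue [SN]
Visit SN; enqueue JT, LS, RT, UT, VL → queue [JT, LS, RT, UT, VL]
Visit JT; enqueue JY → queue [LS, RT, UT, VL, JY]
Visit LS; enqueue NG, VY → queue [RT, UT, VL, JY, NG, VY]
Visit RT; enqueue RL → queue [UT, VL, JY, NG, VY, RL]
Visit UT → queue [VL, JY, NG, VY, RL]
Visit VL; enqueue XB → queue [JY, NG, VY, RL, XB]
Visit JY → queue [NG, VY, RL, XB]
Visit NG → queue [VY, RL, XB]
Visit VY → queue [RL, XB]
Visit RL → queue [XB]
Visit XB → queue []

WP, SN, JT, LS, RT, UT, VL, JY, NG, VY, RL, XB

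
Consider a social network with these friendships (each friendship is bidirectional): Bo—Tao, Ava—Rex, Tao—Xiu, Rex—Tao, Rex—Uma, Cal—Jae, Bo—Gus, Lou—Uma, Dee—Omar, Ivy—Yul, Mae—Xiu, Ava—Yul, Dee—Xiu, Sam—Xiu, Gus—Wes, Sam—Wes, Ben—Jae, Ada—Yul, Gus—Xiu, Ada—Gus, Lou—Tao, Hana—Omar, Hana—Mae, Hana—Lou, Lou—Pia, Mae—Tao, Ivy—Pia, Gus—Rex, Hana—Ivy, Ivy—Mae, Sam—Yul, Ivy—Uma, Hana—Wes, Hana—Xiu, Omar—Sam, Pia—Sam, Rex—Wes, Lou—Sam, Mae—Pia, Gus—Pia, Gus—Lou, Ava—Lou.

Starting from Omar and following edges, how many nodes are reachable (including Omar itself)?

BFS from Omar visits: Omar, Dee, Hana, Sam, Xiu, Ivy, Lou, Mae, Wes, Pia, Yul, Gus, Tao, Uma, Ava, Rex, Ada, Bo
Reachable nodes: 18 of 21 total.

18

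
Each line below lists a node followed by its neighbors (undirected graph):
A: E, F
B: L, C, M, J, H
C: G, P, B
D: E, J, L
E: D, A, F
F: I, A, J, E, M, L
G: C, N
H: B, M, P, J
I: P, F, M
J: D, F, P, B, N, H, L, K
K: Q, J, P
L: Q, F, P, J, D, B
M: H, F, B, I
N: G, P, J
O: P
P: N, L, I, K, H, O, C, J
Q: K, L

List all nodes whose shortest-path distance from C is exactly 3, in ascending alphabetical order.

D, F, Q

Level 0: C
Level 1: B, G, P
Level 2: H, I, J, K, L, M, N, O
Level 3: D, F, Q
Level 4: A, E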